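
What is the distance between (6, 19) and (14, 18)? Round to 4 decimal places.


d = sqrt((14-6)^2 + (18-19)^2) = 8.0623

8.0623


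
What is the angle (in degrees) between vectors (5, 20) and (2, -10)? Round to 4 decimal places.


dot = 5*2 + 20*-10 = -190
|u| = 20.6155, |v| = 10.198
cos(angle) = -0.9037
angle = 154.6538 degrees

154.6538 degrees


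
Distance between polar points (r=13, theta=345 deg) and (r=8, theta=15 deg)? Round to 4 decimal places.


d = sqrt(r1^2 + r2^2 - 2*r1*r2*cos(t2-t1))
d = sqrt(13^2 + 8^2 - 2*13*8*cos(15-345)) = 7.271

7.271


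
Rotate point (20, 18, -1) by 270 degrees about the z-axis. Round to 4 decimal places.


x' = 20*cos(270) - 18*sin(270) = 18
y' = 20*sin(270) + 18*cos(270) = -20
z' = -1

(18, -20, -1)


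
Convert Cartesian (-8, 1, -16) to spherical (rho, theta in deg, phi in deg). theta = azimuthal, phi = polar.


rho = sqrt((-8)^2 + 1^2 + (-16)^2) = 17.9165
theta = atan2(1, -8) = 172.875 deg
phi = acos(-16/17.9165) = 153.2569 deg

rho = 17.9165, theta = 172.875 deg, phi = 153.2569 deg


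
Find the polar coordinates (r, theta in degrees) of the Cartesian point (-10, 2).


r = sqrt((-10)^2 + 2^2) = 10.198
theta = atan2(2, -10) = 168.6901 degrees

r = 10.198, theta = 168.6901 degrees


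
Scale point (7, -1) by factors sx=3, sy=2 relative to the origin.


Scaling: (x*sx, y*sy) = (7*3, -1*2) = (21, -2)

(21, -2)


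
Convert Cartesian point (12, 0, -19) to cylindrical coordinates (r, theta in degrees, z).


r = sqrt(12^2 + 0^2) = 12
theta = atan2(0, 12) = 0 deg
z = -19

r = 12, theta = 0 deg, z = -19


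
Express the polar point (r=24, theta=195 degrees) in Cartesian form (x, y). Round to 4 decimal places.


x = 24 * cos(195) = -23.1822
y = 24 * sin(195) = -6.2117

(-23.1822, -6.2117)


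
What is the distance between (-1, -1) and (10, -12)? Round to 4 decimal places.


d = sqrt((10--1)^2 + (-12--1)^2) = 15.5563

15.5563


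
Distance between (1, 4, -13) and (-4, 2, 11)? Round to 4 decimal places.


d = sqrt((-4-1)^2 + (2-4)^2 + (11--13)^2) = 24.5967

24.5967


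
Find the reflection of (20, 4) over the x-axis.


Reflection across x-axis: (x, y) -> (x, -y)
(20, 4) -> (20, -4)

(20, -4)


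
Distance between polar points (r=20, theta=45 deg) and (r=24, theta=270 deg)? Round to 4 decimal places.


d = sqrt(r1^2 + r2^2 - 2*r1*r2*cos(t2-t1))
d = sqrt(20^2 + 24^2 - 2*20*24*cos(270-45)) = 40.6795

40.6795


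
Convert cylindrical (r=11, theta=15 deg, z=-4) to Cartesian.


x = 11 * cos(15) = 10.6252
y = 11 * sin(15) = 2.847
z = -4

(10.6252, 2.847, -4)


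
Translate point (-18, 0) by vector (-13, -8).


Translation: (x+dx, y+dy) = (-18+-13, 0+-8) = (-31, -8)

(-31, -8)


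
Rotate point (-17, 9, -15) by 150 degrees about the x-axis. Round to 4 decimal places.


x' = -17
y' = 9*cos(150) - -15*sin(150) = -0.2942
z' = 9*sin(150) + -15*cos(150) = 17.4904

(-17, -0.2942, 17.4904)


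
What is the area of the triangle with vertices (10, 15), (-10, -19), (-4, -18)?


Area = |x1(y2-y3) + x2(y3-y1) + x3(y1-y2)| / 2
= |10*(-19--18) + -10*(-18-15) + -4*(15--19)| / 2
= 92

92


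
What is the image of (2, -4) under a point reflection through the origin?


Reflection through origin: (x, y) -> (-x, -y)
(2, -4) -> (-2, 4)

(-2, 4)


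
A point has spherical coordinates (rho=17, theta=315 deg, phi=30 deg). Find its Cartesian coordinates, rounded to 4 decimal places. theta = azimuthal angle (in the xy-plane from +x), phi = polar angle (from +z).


x = 17 * sin(30) * cos(315) = 6.0104
y = 17 * sin(30) * sin(315) = -6.0104
z = 17 * cos(30) = 14.7224

(6.0104, -6.0104, 14.7224)


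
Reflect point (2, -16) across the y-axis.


Reflection across y-axis: (x, y) -> (-x, y)
(2, -16) -> (-2, -16)

(-2, -16)


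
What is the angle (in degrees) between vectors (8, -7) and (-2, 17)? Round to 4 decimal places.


dot = 8*-2 + -7*17 = -135
|u| = 10.6301, |v| = 17.1172
cos(angle) = -0.7419
angle = 137.8958 degrees

137.8958 degrees


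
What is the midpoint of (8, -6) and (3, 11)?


Midpoint = ((8+3)/2, (-6+11)/2) = (5.5, 2.5)

(5.5, 2.5)


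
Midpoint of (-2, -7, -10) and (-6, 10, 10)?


Midpoint = ((-2+-6)/2, (-7+10)/2, (-10+10)/2) = (-4, 1.5, 0)

(-4, 1.5, 0)


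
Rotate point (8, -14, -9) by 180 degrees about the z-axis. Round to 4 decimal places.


x' = 8*cos(180) - -14*sin(180) = -8
y' = 8*sin(180) + -14*cos(180) = 14
z' = -9

(-8, 14, -9)


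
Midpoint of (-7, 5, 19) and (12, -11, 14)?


Midpoint = ((-7+12)/2, (5+-11)/2, (19+14)/2) = (2.5, -3, 16.5)

(2.5, -3, 16.5)


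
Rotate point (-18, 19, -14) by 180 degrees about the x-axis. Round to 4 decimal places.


x' = -18
y' = 19*cos(180) - -14*sin(180) = -19
z' = 19*sin(180) + -14*cos(180) = 14

(-18, -19, 14)


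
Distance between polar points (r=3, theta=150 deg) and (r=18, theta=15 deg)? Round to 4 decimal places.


d = sqrt(r1^2 + r2^2 - 2*r1*r2*cos(t2-t1))
d = sqrt(3^2 + 18^2 - 2*3*18*cos(15-150)) = 20.2328

20.2328


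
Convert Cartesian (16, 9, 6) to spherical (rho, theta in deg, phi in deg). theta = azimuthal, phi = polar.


rho = sqrt(16^2 + 9^2 + 6^2) = 19.3132
theta = atan2(9, 16) = 29.3578 deg
phi = acos(6/19.3132) = 71.9005 deg

rho = 19.3132, theta = 29.3578 deg, phi = 71.9005 deg


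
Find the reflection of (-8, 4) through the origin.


Reflection through origin: (x, y) -> (-x, -y)
(-8, 4) -> (8, -4)

(8, -4)


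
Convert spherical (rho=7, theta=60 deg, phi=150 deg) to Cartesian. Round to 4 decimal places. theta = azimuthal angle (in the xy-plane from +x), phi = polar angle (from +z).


x = 7 * sin(150) * cos(60) = 1.75
y = 7 * sin(150) * sin(60) = 3.0311
z = 7 * cos(150) = -6.0622

(1.75, 3.0311, -6.0622)


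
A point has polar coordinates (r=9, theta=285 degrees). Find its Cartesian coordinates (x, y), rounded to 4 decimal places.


x = 9 * cos(285) = 2.3294
y = 9 * sin(285) = -8.6933

(2.3294, -8.6933)


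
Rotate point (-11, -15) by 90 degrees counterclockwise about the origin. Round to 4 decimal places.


x' = -11*cos(90) - -15*sin(90) = 15
y' = -11*sin(90) + -15*cos(90) = -11

(15, -11)


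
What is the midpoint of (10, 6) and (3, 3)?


Midpoint = ((10+3)/2, (6+3)/2) = (6.5, 4.5)

(6.5, 4.5)


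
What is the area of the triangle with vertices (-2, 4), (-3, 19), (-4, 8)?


Area = |x1(y2-y3) + x2(y3-y1) + x3(y1-y2)| / 2
= |-2*(19-8) + -3*(8-4) + -4*(4-19)| / 2
= 13

13


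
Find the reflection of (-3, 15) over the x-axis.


Reflection across x-axis: (x, y) -> (x, -y)
(-3, 15) -> (-3, -15)

(-3, -15)


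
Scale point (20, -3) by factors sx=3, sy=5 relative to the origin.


Scaling: (x*sx, y*sy) = (20*3, -3*5) = (60, -15)

(60, -15)


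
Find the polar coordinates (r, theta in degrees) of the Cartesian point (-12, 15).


r = sqrt((-12)^2 + 15^2) = 19.2094
theta = atan2(15, -12) = 128.6598 degrees

r = 19.2094, theta = 128.6598 degrees


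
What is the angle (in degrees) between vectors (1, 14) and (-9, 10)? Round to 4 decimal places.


dot = 1*-9 + 14*10 = 131
|u| = 14.0357, |v| = 13.4536
cos(angle) = 0.6937
angle = 46.0728 degrees

46.0728 degrees


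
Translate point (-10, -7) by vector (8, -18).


Translation: (x+dx, y+dy) = (-10+8, -7+-18) = (-2, -25)

(-2, -25)


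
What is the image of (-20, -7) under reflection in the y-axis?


Reflection across y-axis: (x, y) -> (-x, y)
(-20, -7) -> (20, -7)

(20, -7)


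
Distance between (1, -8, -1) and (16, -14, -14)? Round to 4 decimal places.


d = sqrt((16-1)^2 + (-14--8)^2 + (-14--1)^2) = 20.7364

20.7364


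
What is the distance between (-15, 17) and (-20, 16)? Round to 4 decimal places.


d = sqrt((-20--15)^2 + (16-17)^2) = 5.099

5.099


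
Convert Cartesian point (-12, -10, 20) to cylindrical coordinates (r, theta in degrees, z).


r = sqrt((-12)^2 + (-10)^2) = 15.6205
theta = atan2(-10, -12) = 219.8056 deg
z = 20

r = 15.6205, theta = 219.8056 deg, z = 20


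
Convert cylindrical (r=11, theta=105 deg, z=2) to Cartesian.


x = 11 * cos(105) = -2.847
y = 11 * sin(105) = 10.6252
z = 2

(-2.847, 10.6252, 2)


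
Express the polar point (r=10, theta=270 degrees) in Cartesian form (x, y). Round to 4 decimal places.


x = 10 * cos(270) = 0
y = 10 * sin(270) = -10

(0, -10)


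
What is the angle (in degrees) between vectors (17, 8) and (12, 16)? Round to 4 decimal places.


dot = 17*12 + 8*16 = 332
|u| = 18.7883, |v| = 20
cos(angle) = 0.8835
angle = 27.929 degrees

27.929 degrees


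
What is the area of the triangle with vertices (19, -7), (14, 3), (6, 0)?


Area = |x1(y2-y3) + x2(y3-y1) + x3(y1-y2)| / 2
= |19*(3-0) + 14*(0--7) + 6*(-7-3)| / 2
= 47.5

47.5


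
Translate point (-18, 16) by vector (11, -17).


Translation: (x+dx, y+dy) = (-18+11, 16+-17) = (-7, -1)

(-7, -1)


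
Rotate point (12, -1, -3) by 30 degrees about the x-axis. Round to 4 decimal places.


x' = 12
y' = -1*cos(30) - -3*sin(30) = 0.634
z' = -1*sin(30) + -3*cos(30) = -3.0981

(12, 0.634, -3.0981)


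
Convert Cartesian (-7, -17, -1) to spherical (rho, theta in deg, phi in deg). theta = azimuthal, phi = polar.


rho = sqrt((-7)^2 + (-17)^2 + (-1)^2) = 18.412
theta = atan2(-17, -7) = 247.6199 deg
phi = acos(-1/18.412) = 93.1134 deg

rho = 18.412, theta = 247.6199 deg, phi = 93.1134 deg


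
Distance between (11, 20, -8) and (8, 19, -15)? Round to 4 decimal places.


d = sqrt((8-11)^2 + (19-20)^2 + (-15--8)^2) = 7.6811

7.6811


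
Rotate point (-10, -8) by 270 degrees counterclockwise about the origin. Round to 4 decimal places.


x' = -10*cos(270) - -8*sin(270) = -8
y' = -10*sin(270) + -8*cos(270) = 10

(-8, 10)


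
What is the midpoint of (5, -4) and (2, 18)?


Midpoint = ((5+2)/2, (-4+18)/2) = (3.5, 7)

(3.5, 7)


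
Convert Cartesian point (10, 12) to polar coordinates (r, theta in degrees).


r = sqrt(10^2 + 12^2) = 15.6205
theta = atan2(12, 10) = 50.1944 degrees

r = 15.6205, theta = 50.1944 degrees


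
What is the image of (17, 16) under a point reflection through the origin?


Reflection through origin: (x, y) -> (-x, -y)
(17, 16) -> (-17, -16)

(-17, -16)


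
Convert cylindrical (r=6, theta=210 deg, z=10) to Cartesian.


x = 6 * cos(210) = -5.1962
y = 6 * sin(210) = -3
z = 10

(-5.1962, -3, 10)


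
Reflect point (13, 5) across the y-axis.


Reflection across y-axis: (x, y) -> (-x, y)
(13, 5) -> (-13, 5)

(-13, 5)


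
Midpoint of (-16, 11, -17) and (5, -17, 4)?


Midpoint = ((-16+5)/2, (11+-17)/2, (-17+4)/2) = (-5.5, -3, -6.5)

(-5.5, -3, -6.5)


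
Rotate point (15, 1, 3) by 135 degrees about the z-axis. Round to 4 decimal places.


x' = 15*cos(135) - 1*sin(135) = -11.3137
y' = 15*sin(135) + 1*cos(135) = 9.8995
z' = 3

(-11.3137, 9.8995, 3)


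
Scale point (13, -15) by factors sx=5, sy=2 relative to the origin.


Scaling: (x*sx, y*sy) = (13*5, -15*2) = (65, -30)

(65, -30)


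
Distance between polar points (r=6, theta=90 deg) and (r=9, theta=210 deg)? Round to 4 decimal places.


d = sqrt(r1^2 + r2^2 - 2*r1*r2*cos(t2-t1))
d = sqrt(6^2 + 9^2 - 2*6*9*cos(210-90)) = 13.0767

13.0767


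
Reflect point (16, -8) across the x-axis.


Reflection across x-axis: (x, y) -> (x, -y)
(16, -8) -> (16, 8)

(16, 8)


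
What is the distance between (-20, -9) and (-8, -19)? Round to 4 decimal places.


d = sqrt((-8--20)^2 + (-19--9)^2) = 15.6205

15.6205


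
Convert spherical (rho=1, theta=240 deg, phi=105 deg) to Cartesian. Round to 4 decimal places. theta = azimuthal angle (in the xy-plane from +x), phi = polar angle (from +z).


x = 1 * sin(105) * cos(240) = -0.483
y = 1 * sin(105) * sin(240) = -0.8365
z = 1 * cos(105) = -0.2588

(-0.483, -0.8365, -0.2588)


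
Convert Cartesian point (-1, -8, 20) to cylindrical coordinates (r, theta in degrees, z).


r = sqrt((-1)^2 + (-8)^2) = 8.0623
theta = atan2(-8, -1) = 262.875 deg
z = 20

r = 8.0623, theta = 262.875 deg, z = 20


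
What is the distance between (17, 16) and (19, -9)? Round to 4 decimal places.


d = sqrt((19-17)^2 + (-9-16)^2) = 25.0799

25.0799


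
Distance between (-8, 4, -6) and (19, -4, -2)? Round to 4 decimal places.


d = sqrt((19--8)^2 + (-4-4)^2 + (-2--6)^2) = 28.4429

28.4429


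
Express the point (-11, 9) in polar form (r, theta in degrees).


r = sqrt((-11)^2 + 9^2) = 14.2127
theta = atan2(9, -11) = 140.7106 degrees

r = 14.2127, theta = 140.7106 degrees


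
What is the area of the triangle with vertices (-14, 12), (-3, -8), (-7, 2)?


Area = |x1(y2-y3) + x2(y3-y1) + x3(y1-y2)| / 2
= |-14*(-8-2) + -3*(2-12) + -7*(12--8)| / 2
= 15

15


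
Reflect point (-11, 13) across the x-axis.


Reflection across x-axis: (x, y) -> (x, -y)
(-11, 13) -> (-11, -13)

(-11, -13)


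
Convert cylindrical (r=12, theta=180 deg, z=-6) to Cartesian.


x = 12 * cos(180) = -12
y = 12 * sin(180) = 0
z = -6

(-12, 0, -6)


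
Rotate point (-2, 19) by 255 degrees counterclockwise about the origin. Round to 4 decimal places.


x' = -2*cos(255) - 19*sin(255) = 18.8702
y' = -2*sin(255) + 19*cos(255) = -2.9857

(18.8702, -2.9857)


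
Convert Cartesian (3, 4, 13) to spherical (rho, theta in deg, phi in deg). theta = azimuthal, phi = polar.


rho = sqrt(3^2 + 4^2 + 13^2) = 13.9284
theta = atan2(4, 3) = 53.1301 deg
phi = acos(13/13.9284) = 21.0375 deg

rho = 13.9284, theta = 53.1301 deg, phi = 21.0375 deg


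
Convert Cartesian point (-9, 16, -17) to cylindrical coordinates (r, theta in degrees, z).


r = sqrt((-9)^2 + 16^2) = 18.3576
theta = atan2(16, -9) = 119.3578 deg
z = -17

r = 18.3576, theta = 119.3578 deg, z = -17


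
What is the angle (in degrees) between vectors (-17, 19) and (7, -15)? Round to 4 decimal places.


dot = -17*7 + 19*-15 = -404
|u| = 25.4951, |v| = 16.5529
cos(angle) = -0.9573
angle = 163.1967 degrees

163.1967 degrees


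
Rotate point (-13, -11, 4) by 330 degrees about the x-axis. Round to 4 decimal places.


x' = -13
y' = -11*cos(330) - 4*sin(330) = -7.5263
z' = -11*sin(330) + 4*cos(330) = 8.9641

(-13, -7.5263, 8.9641)


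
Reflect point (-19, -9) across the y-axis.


Reflection across y-axis: (x, y) -> (-x, y)
(-19, -9) -> (19, -9)

(19, -9)


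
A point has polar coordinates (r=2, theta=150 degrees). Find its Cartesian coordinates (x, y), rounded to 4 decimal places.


x = 2 * cos(150) = -1.7321
y = 2 * sin(150) = 1

(-1.7321, 1)


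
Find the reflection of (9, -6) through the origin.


Reflection through origin: (x, y) -> (-x, -y)
(9, -6) -> (-9, 6)

(-9, 6)


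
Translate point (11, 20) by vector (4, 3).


Translation: (x+dx, y+dy) = (11+4, 20+3) = (15, 23)

(15, 23)


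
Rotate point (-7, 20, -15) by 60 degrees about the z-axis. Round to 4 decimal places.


x' = -7*cos(60) - 20*sin(60) = -20.8205
y' = -7*sin(60) + 20*cos(60) = 3.9378
z' = -15

(-20.8205, 3.9378, -15)


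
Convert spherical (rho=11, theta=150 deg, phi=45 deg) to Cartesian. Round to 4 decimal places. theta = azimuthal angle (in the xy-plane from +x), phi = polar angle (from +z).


x = 11 * sin(45) * cos(150) = -6.7361
y = 11 * sin(45) * sin(150) = 3.8891
z = 11 * cos(45) = 7.7782

(-6.7361, 3.8891, 7.7782)


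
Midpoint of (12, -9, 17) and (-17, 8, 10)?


Midpoint = ((12+-17)/2, (-9+8)/2, (17+10)/2) = (-2.5, -0.5, 13.5)

(-2.5, -0.5, 13.5)


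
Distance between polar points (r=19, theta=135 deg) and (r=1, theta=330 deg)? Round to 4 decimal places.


d = sqrt(r1^2 + r2^2 - 2*r1*r2*cos(t2-t1))
d = sqrt(19^2 + 1^2 - 2*19*1*cos(330-135)) = 19.9676

19.9676


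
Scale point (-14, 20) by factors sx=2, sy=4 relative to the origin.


Scaling: (x*sx, y*sy) = (-14*2, 20*4) = (-28, 80)

(-28, 80)


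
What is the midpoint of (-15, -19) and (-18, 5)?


Midpoint = ((-15+-18)/2, (-19+5)/2) = (-16.5, -7)

(-16.5, -7)


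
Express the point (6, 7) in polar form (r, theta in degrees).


r = sqrt(6^2 + 7^2) = 9.2195
theta = atan2(7, 6) = 49.3987 degrees

r = 9.2195, theta = 49.3987 degrees


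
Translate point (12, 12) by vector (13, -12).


Translation: (x+dx, y+dy) = (12+13, 12+-12) = (25, 0)

(25, 0)


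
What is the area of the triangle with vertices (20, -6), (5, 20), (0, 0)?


Area = |x1(y2-y3) + x2(y3-y1) + x3(y1-y2)| / 2
= |20*(20-0) + 5*(0--6) + 0*(-6-20)| / 2
= 215

215


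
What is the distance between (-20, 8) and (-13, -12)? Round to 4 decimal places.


d = sqrt((-13--20)^2 + (-12-8)^2) = 21.1896

21.1896


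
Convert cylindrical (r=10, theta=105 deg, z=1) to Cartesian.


x = 10 * cos(105) = -2.5882
y = 10 * sin(105) = 9.6593
z = 1

(-2.5882, 9.6593, 1)


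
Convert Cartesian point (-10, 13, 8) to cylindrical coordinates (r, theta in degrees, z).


r = sqrt((-10)^2 + 13^2) = 16.4012
theta = atan2(13, -10) = 127.5686 deg
z = 8

r = 16.4012, theta = 127.5686 deg, z = 8


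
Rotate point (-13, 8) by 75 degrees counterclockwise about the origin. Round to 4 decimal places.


x' = -13*cos(75) - 8*sin(75) = -11.0921
y' = -13*sin(75) + 8*cos(75) = -10.4865

(-11.0921, -10.4865)


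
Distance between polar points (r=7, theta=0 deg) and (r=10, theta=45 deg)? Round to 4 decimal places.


d = sqrt(r1^2 + r2^2 - 2*r1*r2*cos(t2-t1))
d = sqrt(7^2 + 10^2 - 2*7*10*cos(45-0)) = 7.0714

7.0714


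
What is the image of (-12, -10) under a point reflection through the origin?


Reflection through origin: (x, y) -> (-x, -y)
(-12, -10) -> (12, 10)

(12, 10)


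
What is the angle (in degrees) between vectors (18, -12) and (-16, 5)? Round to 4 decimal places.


dot = 18*-16 + -12*5 = -348
|u| = 21.6333, |v| = 16.7631
cos(angle) = -0.9596
angle = 163.664 degrees

163.664 degrees


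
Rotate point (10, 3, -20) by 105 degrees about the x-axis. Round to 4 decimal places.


x' = 10
y' = 3*cos(105) - -20*sin(105) = 18.5421
z' = 3*sin(105) + -20*cos(105) = 8.0742

(10, 18.5421, 8.0742)


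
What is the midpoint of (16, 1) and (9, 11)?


Midpoint = ((16+9)/2, (1+11)/2) = (12.5, 6)

(12.5, 6)


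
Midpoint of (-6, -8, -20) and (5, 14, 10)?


Midpoint = ((-6+5)/2, (-8+14)/2, (-20+10)/2) = (-0.5, 3, -5)

(-0.5, 3, -5)


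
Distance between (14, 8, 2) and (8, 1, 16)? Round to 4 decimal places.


d = sqrt((8-14)^2 + (1-8)^2 + (16-2)^2) = 16.7631

16.7631


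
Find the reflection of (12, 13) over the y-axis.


Reflection across y-axis: (x, y) -> (-x, y)
(12, 13) -> (-12, 13)

(-12, 13)


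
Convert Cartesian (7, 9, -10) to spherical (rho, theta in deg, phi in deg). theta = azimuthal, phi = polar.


rho = sqrt(7^2 + 9^2 + (-10)^2) = 15.1658
theta = atan2(9, 7) = 52.125 deg
phi = acos(-10/15.1658) = 131.2526 deg

rho = 15.1658, theta = 52.125 deg, phi = 131.2526 deg


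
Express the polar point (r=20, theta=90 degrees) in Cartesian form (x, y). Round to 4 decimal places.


x = 20 * cos(90) = 0
y = 20 * sin(90) = 20

(0, 20)


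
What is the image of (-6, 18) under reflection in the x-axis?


Reflection across x-axis: (x, y) -> (x, -y)
(-6, 18) -> (-6, -18)

(-6, -18)


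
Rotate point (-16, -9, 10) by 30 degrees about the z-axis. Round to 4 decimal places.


x' = -16*cos(30) - -9*sin(30) = -9.3564
y' = -16*sin(30) + -9*cos(30) = -15.7942
z' = 10

(-9.3564, -15.7942, 10)


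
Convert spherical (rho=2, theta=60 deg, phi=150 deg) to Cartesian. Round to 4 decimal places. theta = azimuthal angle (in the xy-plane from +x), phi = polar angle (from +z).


x = 2 * sin(150) * cos(60) = 0.5
y = 2 * sin(150) * sin(60) = 0.866
z = 2 * cos(150) = -1.7321

(0.5, 0.866, -1.7321)


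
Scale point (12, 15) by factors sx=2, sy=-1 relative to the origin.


Scaling: (x*sx, y*sy) = (12*2, 15*-1) = (24, -15)

(24, -15)


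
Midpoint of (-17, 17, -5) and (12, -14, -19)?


Midpoint = ((-17+12)/2, (17+-14)/2, (-5+-19)/2) = (-2.5, 1.5, -12)

(-2.5, 1.5, -12)


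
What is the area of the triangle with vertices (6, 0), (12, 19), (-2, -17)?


Area = |x1(y2-y3) + x2(y3-y1) + x3(y1-y2)| / 2
= |6*(19--17) + 12*(-17-0) + -2*(0-19)| / 2
= 25

25


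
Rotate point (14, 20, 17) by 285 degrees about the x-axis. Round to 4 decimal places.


x' = 14
y' = 20*cos(285) - 17*sin(285) = 21.5971
z' = 20*sin(285) + 17*cos(285) = -14.9186

(14, 21.5971, -14.9186)


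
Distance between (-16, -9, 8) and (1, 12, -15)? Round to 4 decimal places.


d = sqrt((1--16)^2 + (12--9)^2 + (-15-8)^2) = 35.4824

35.4824


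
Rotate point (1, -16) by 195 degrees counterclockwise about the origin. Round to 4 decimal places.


x' = 1*cos(195) - -16*sin(195) = -5.107
y' = 1*sin(195) + -16*cos(195) = 15.196

(-5.107, 15.196)


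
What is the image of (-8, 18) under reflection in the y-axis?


Reflection across y-axis: (x, y) -> (-x, y)
(-8, 18) -> (8, 18)

(8, 18)


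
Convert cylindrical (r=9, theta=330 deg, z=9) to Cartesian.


x = 9 * cos(330) = 7.7942
y = 9 * sin(330) = -4.5
z = 9

(7.7942, -4.5, 9)


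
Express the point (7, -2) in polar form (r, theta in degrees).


r = sqrt(7^2 + (-2)^2) = 7.2801
theta = atan2(-2, 7) = 344.0546 degrees

r = 7.2801, theta = 344.0546 degrees


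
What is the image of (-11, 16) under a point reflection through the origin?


Reflection through origin: (x, y) -> (-x, -y)
(-11, 16) -> (11, -16)

(11, -16)


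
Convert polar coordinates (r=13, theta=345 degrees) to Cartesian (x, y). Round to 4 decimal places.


x = 13 * cos(345) = 12.557
y = 13 * sin(345) = -3.3646

(12.557, -3.3646)


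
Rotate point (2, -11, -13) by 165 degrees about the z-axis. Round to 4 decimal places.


x' = 2*cos(165) - -11*sin(165) = 0.9152
y' = 2*sin(165) + -11*cos(165) = 11.1428
z' = -13

(0.9152, 11.1428, -13)


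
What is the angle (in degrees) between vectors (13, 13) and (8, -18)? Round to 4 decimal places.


dot = 13*8 + 13*-18 = -130
|u| = 18.3848, |v| = 19.6977
cos(angle) = -0.359
angle = 111.0375 degrees

111.0375 degrees


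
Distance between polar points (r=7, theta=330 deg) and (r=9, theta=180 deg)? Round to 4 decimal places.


d = sqrt(r1^2 + r2^2 - 2*r1*r2*cos(t2-t1))
d = sqrt(7^2 + 9^2 - 2*7*9*cos(180-330)) = 15.4635

15.4635


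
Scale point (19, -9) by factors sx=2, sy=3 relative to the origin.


Scaling: (x*sx, y*sy) = (19*2, -9*3) = (38, -27)

(38, -27)


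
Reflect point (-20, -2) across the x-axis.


Reflection across x-axis: (x, y) -> (x, -y)
(-20, -2) -> (-20, 2)

(-20, 2)


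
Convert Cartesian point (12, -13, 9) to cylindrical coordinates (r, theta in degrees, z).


r = sqrt(12^2 + (-13)^2) = 17.6918
theta = atan2(-13, 12) = 312.7094 deg
z = 9

r = 17.6918, theta = 312.7094 deg, z = 9


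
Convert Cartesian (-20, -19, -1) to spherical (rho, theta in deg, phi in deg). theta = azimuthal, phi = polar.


rho = sqrt((-20)^2 + (-19)^2 + (-1)^2) = 27.6043
theta = atan2(-19, -20) = 223.5312 deg
phi = acos(-1/27.6043) = 92.0761 deg

rho = 27.6043, theta = 223.5312 deg, phi = 92.0761 deg


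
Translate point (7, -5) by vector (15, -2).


Translation: (x+dx, y+dy) = (7+15, -5+-2) = (22, -7)

(22, -7)


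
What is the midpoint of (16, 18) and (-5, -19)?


Midpoint = ((16+-5)/2, (18+-19)/2) = (5.5, -0.5)

(5.5, -0.5)


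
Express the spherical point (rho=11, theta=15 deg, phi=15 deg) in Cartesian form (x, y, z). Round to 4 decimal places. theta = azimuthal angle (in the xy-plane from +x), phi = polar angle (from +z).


x = 11 * sin(15) * cos(15) = 2.75
y = 11 * sin(15) * sin(15) = 0.7369
z = 11 * cos(15) = 10.6252

(2.75, 0.7369, 10.6252)


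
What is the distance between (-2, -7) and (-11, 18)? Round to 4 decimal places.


d = sqrt((-11--2)^2 + (18--7)^2) = 26.5707

26.5707


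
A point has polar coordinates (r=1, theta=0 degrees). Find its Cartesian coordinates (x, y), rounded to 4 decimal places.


x = 1 * cos(0) = 1
y = 1 * sin(0) = 0

(1, 0)


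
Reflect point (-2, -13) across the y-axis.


Reflection across y-axis: (x, y) -> (-x, y)
(-2, -13) -> (2, -13)

(2, -13)


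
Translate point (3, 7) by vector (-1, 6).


Translation: (x+dx, y+dy) = (3+-1, 7+6) = (2, 13)

(2, 13)


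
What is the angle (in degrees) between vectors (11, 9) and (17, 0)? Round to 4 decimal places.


dot = 11*17 + 9*0 = 187
|u| = 14.2127, |v| = 17
cos(angle) = 0.774
angle = 39.2894 degrees

39.2894 degrees


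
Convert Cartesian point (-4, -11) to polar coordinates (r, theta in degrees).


r = sqrt((-4)^2 + (-11)^2) = 11.7047
theta = atan2(-11, -4) = 250.0169 degrees

r = 11.7047, theta = 250.0169 degrees


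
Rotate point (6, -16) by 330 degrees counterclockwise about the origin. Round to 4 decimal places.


x' = 6*cos(330) - -16*sin(330) = -2.8038
y' = 6*sin(330) + -16*cos(330) = -16.8564

(-2.8038, -16.8564)


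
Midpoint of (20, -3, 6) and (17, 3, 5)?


Midpoint = ((20+17)/2, (-3+3)/2, (6+5)/2) = (18.5, 0, 5.5)

(18.5, 0, 5.5)


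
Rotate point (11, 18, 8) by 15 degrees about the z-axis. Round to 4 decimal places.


x' = 11*cos(15) - 18*sin(15) = 5.9664
y' = 11*sin(15) + 18*cos(15) = 20.2337
z' = 8

(5.9664, 20.2337, 8)


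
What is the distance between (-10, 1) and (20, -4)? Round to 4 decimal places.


d = sqrt((20--10)^2 + (-4-1)^2) = 30.4138

30.4138


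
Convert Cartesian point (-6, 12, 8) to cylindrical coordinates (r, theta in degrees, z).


r = sqrt((-6)^2 + 12^2) = 13.4164
theta = atan2(12, -6) = 116.5651 deg
z = 8

r = 13.4164, theta = 116.5651 deg, z = 8


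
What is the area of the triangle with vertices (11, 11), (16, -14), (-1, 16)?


Area = |x1(y2-y3) + x2(y3-y1) + x3(y1-y2)| / 2
= |11*(-14-16) + 16*(16-11) + -1*(11--14)| / 2
= 137.5

137.5


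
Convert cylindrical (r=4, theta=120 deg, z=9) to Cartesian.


x = 4 * cos(120) = -2
y = 4 * sin(120) = 3.4641
z = 9

(-2, 3.4641, 9)


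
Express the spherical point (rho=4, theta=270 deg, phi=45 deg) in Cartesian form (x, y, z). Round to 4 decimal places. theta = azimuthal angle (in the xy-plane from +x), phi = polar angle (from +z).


x = 4 * sin(45) * cos(270) = 0
y = 4 * sin(45) * sin(270) = -2.8284
z = 4 * cos(45) = 2.8284

(0, -2.8284, 2.8284)


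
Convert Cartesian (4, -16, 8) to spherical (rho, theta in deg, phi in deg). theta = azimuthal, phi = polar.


rho = sqrt(4^2 + (-16)^2 + 8^2) = 18.3303
theta = atan2(-16, 4) = 284.0362 deg
phi = acos(8/18.3303) = 64.1233 deg

rho = 18.3303, theta = 284.0362 deg, phi = 64.1233 deg


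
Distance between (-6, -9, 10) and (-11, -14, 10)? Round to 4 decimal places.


d = sqrt((-11--6)^2 + (-14--9)^2 + (10-10)^2) = 7.0711

7.0711


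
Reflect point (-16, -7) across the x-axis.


Reflection across x-axis: (x, y) -> (x, -y)
(-16, -7) -> (-16, 7)

(-16, 7)


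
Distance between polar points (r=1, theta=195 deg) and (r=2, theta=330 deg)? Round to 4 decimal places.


d = sqrt(r1^2 + r2^2 - 2*r1*r2*cos(t2-t1))
d = sqrt(1^2 + 2^2 - 2*1*2*cos(330-195)) = 2.7979

2.7979


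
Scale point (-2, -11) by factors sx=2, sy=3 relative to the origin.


Scaling: (x*sx, y*sy) = (-2*2, -11*3) = (-4, -33)

(-4, -33)


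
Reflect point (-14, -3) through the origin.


Reflection through origin: (x, y) -> (-x, -y)
(-14, -3) -> (14, 3)

(14, 3)


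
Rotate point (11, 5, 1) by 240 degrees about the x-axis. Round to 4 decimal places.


x' = 11
y' = 5*cos(240) - 1*sin(240) = -1.634
z' = 5*sin(240) + 1*cos(240) = -4.8301

(11, -1.634, -4.8301)


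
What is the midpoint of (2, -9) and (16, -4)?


Midpoint = ((2+16)/2, (-9+-4)/2) = (9, -6.5)

(9, -6.5)


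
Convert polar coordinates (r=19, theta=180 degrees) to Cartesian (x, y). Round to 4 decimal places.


x = 19 * cos(180) = -19
y = 19 * sin(180) = 0

(-19, 0)


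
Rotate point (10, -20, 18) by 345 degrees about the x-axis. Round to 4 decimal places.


x' = 10
y' = -20*cos(345) - 18*sin(345) = -14.6598
z' = -20*sin(345) + 18*cos(345) = 22.563

(10, -14.6598, 22.563)


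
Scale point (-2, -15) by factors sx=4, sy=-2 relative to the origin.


Scaling: (x*sx, y*sy) = (-2*4, -15*-2) = (-8, 30)

(-8, 30)


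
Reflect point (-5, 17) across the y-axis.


Reflection across y-axis: (x, y) -> (-x, y)
(-5, 17) -> (5, 17)

(5, 17)


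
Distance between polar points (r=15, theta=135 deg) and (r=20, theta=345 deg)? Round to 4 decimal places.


d = sqrt(r1^2 + r2^2 - 2*r1*r2*cos(t2-t1))
d = sqrt(15^2 + 20^2 - 2*15*20*cos(345-135)) = 33.8322

33.8322


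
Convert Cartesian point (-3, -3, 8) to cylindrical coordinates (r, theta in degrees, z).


r = sqrt((-3)^2 + (-3)^2) = 4.2426
theta = atan2(-3, -3) = 225 deg
z = 8

r = 4.2426, theta = 225 deg, z = 8


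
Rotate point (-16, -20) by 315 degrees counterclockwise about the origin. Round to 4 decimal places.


x' = -16*cos(315) - -20*sin(315) = -25.4558
y' = -16*sin(315) + -20*cos(315) = -2.8284

(-25.4558, -2.8284)


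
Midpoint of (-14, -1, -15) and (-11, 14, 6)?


Midpoint = ((-14+-11)/2, (-1+14)/2, (-15+6)/2) = (-12.5, 6.5, -4.5)

(-12.5, 6.5, -4.5)


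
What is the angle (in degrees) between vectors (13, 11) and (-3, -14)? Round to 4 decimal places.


dot = 13*-3 + 11*-14 = -193
|u| = 17.0294, |v| = 14.3178
cos(angle) = -0.7916
angle = 142.3311 degrees

142.3311 degrees


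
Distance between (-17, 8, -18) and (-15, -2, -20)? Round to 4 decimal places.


d = sqrt((-15--17)^2 + (-2-8)^2 + (-20--18)^2) = 10.3923

10.3923


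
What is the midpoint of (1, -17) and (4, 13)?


Midpoint = ((1+4)/2, (-17+13)/2) = (2.5, -2)

(2.5, -2)


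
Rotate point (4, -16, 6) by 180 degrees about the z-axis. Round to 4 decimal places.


x' = 4*cos(180) - -16*sin(180) = -4
y' = 4*sin(180) + -16*cos(180) = 16
z' = 6

(-4, 16, 6)


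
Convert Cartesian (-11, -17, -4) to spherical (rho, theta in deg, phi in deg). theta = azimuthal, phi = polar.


rho = sqrt((-11)^2 + (-17)^2 + (-4)^2) = 20.6398
theta = atan2(-17, -11) = 237.0948 deg
phi = acos(-4/20.6398) = 101.1747 deg

rho = 20.6398, theta = 237.0948 deg, phi = 101.1747 deg


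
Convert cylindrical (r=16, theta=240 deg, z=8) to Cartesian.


x = 16 * cos(240) = -8
y = 16 * sin(240) = -13.8564
z = 8

(-8, -13.8564, 8)


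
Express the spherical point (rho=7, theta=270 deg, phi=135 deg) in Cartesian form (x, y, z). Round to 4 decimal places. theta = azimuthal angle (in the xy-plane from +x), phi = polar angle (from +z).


x = 7 * sin(135) * cos(270) = 0
y = 7 * sin(135) * sin(270) = -4.9497
z = 7 * cos(135) = -4.9497

(0, -4.9497, -4.9497)


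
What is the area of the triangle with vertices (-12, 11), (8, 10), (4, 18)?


Area = |x1(y2-y3) + x2(y3-y1) + x3(y1-y2)| / 2
= |-12*(10-18) + 8*(18-11) + 4*(11-10)| / 2
= 78

78


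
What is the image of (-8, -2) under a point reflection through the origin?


Reflection through origin: (x, y) -> (-x, -y)
(-8, -2) -> (8, 2)

(8, 2)


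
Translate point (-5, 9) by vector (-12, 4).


Translation: (x+dx, y+dy) = (-5+-12, 9+4) = (-17, 13)

(-17, 13)


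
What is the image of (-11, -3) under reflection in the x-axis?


Reflection across x-axis: (x, y) -> (x, -y)
(-11, -3) -> (-11, 3)

(-11, 3)


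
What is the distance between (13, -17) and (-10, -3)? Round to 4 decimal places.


d = sqrt((-10-13)^2 + (-3--17)^2) = 26.9258

26.9258


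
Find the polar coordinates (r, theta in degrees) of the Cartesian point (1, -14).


r = sqrt(1^2 + (-14)^2) = 14.0357
theta = atan2(-14, 1) = 274.0856 degrees

r = 14.0357, theta = 274.0856 degrees


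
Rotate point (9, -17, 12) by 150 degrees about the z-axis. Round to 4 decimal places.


x' = 9*cos(150) - -17*sin(150) = 0.7058
y' = 9*sin(150) + -17*cos(150) = 19.2224
z' = 12

(0.7058, 19.2224, 12)


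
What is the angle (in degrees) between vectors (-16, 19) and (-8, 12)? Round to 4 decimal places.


dot = -16*-8 + 19*12 = 356
|u| = 24.8395, |v| = 14.4222
cos(angle) = 0.9937
angle = 6.4108 degrees

6.4108 degrees


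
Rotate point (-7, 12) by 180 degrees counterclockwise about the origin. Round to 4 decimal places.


x' = -7*cos(180) - 12*sin(180) = 7
y' = -7*sin(180) + 12*cos(180) = -12

(7, -12)


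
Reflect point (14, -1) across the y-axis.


Reflection across y-axis: (x, y) -> (-x, y)
(14, -1) -> (-14, -1)

(-14, -1)


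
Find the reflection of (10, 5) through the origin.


Reflection through origin: (x, y) -> (-x, -y)
(10, 5) -> (-10, -5)

(-10, -5)


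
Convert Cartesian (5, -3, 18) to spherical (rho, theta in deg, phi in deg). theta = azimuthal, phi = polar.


rho = sqrt(5^2 + (-3)^2 + 18^2) = 18.9209
theta = atan2(-3, 5) = 329.0362 deg
phi = acos(18/18.9209) = 17.9493 deg

rho = 18.9209, theta = 329.0362 deg, phi = 17.9493 deg


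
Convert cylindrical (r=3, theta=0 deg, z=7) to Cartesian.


x = 3 * cos(0) = 3
y = 3 * sin(0) = 0
z = 7

(3, 0, 7)


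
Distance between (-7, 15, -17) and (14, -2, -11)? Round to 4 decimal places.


d = sqrt((14--7)^2 + (-2-15)^2 + (-11--17)^2) = 27.6767

27.6767


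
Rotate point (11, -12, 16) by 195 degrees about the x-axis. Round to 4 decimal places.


x' = 11
y' = -12*cos(195) - 16*sin(195) = 15.7322
z' = -12*sin(195) + 16*cos(195) = -12.349

(11, 15.7322, -12.349)


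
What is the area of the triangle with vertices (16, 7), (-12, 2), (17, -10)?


Area = |x1(y2-y3) + x2(y3-y1) + x3(y1-y2)| / 2
= |16*(2--10) + -12*(-10-7) + 17*(7-2)| / 2
= 240.5

240.5


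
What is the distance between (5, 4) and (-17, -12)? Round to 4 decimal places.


d = sqrt((-17-5)^2 + (-12-4)^2) = 27.2029

27.2029


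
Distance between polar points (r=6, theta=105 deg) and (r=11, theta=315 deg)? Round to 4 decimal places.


d = sqrt(r1^2 + r2^2 - 2*r1*r2*cos(t2-t1))
d = sqrt(6^2 + 11^2 - 2*6*11*cos(315-105)) = 16.4717

16.4717


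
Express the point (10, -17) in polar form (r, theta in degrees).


r = sqrt(10^2 + (-17)^2) = 19.7231
theta = atan2(-17, 10) = 300.4655 degrees

r = 19.7231, theta = 300.4655 degrees


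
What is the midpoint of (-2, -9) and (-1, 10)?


Midpoint = ((-2+-1)/2, (-9+10)/2) = (-1.5, 0.5)

(-1.5, 0.5)


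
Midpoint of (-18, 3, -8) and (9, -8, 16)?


Midpoint = ((-18+9)/2, (3+-8)/2, (-8+16)/2) = (-4.5, -2.5, 4)

(-4.5, -2.5, 4)


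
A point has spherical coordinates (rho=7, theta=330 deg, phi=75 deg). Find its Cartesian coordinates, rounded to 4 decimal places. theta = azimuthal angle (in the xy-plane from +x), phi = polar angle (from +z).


x = 7 * sin(75) * cos(330) = 5.8556
y = 7 * sin(75) * sin(330) = -3.3807
z = 7 * cos(75) = 1.8117

(5.8556, -3.3807, 1.8117)


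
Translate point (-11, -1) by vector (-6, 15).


Translation: (x+dx, y+dy) = (-11+-6, -1+15) = (-17, 14)

(-17, 14)


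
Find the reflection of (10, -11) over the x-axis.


Reflection across x-axis: (x, y) -> (x, -y)
(10, -11) -> (10, 11)

(10, 11)


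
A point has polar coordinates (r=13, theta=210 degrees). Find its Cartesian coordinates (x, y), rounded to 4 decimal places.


x = 13 * cos(210) = -11.2583
y = 13 * sin(210) = -6.5

(-11.2583, -6.5)


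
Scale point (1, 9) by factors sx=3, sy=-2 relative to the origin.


Scaling: (x*sx, y*sy) = (1*3, 9*-2) = (3, -18)

(3, -18)


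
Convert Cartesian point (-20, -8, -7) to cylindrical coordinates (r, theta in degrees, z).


r = sqrt((-20)^2 + (-8)^2) = 21.5407
theta = atan2(-8, -20) = 201.8014 deg
z = -7

r = 21.5407, theta = 201.8014 deg, z = -7


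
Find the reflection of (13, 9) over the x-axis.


Reflection across x-axis: (x, y) -> (x, -y)
(13, 9) -> (13, -9)

(13, -9)


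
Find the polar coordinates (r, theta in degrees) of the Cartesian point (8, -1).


r = sqrt(8^2 + (-1)^2) = 8.0623
theta = atan2(-1, 8) = 352.875 degrees

r = 8.0623, theta = 352.875 degrees


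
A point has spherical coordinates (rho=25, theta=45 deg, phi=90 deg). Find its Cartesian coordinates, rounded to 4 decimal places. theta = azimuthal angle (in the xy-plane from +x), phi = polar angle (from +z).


x = 25 * sin(90) * cos(45) = 17.6777
y = 25 * sin(90) * sin(45) = 17.6777
z = 25 * cos(90) = 0

(17.6777, 17.6777, 0)


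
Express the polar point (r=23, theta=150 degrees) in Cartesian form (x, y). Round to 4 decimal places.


x = 23 * cos(150) = -19.9186
y = 23 * sin(150) = 11.5

(-19.9186, 11.5)


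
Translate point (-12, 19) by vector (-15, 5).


Translation: (x+dx, y+dy) = (-12+-15, 19+5) = (-27, 24)

(-27, 24)


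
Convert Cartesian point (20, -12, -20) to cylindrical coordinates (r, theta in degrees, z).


r = sqrt(20^2 + (-12)^2) = 23.3238
theta = atan2(-12, 20) = 329.0362 deg
z = -20

r = 23.3238, theta = 329.0362 deg, z = -20


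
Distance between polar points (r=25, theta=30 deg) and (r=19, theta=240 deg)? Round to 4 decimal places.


d = sqrt(r1^2 + r2^2 - 2*r1*r2*cos(t2-t1))
d = sqrt(25^2 + 19^2 - 2*25*19*cos(240-30)) = 42.5291

42.5291


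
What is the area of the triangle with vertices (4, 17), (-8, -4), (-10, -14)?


Area = |x1(y2-y3) + x2(y3-y1) + x3(y1-y2)| / 2
= |4*(-4--14) + -8*(-14-17) + -10*(17--4)| / 2
= 39

39


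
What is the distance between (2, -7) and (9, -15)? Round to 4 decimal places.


d = sqrt((9-2)^2 + (-15--7)^2) = 10.6301

10.6301


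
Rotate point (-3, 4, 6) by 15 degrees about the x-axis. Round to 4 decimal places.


x' = -3
y' = 4*cos(15) - 6*sin(15) = 2.3108
z' = 4*sin(15) + 6*cos(15) = 6.8308

(-3, 2.3108, 6.8308)


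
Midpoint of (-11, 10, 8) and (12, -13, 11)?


Midpoint = ((-11+12)/2, (10+-13)/2, (8+11)/2) = (0.5, -1.5, 9.5)

(0.5, -1.5, 9.5)


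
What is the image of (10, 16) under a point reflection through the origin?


Reflection through origin: (x, y) -> (-x, -y)
(10, 16) -> (-10, -16)

(-10, -16)


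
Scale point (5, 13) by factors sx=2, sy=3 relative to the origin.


Scaling: (x*sx, y*sy) = (5*2, 13*3) = (10, 39)

(10, 39)


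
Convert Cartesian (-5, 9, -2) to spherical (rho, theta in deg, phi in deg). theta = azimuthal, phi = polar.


rho = sqrt((-5)^2 + 9^2 + (-2)^2) = 10.4881
theta = atan2(9, -5) = 119.0546 deg
phi = acos(-2/10.4881) = 100.9932 deg

rho = 10.4881, theta = 119.0546 deg, phi = 100.9932 deg


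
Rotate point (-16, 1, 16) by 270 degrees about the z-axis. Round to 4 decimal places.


x' = -16*cos(270) - 1*sin(270) = 1
y' = -16*sin(270) + 1*cos(270) = 16
z' = 16

(1, 16, 16)


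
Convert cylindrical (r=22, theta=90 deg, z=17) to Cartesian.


x = 22 * cos(90) = 0
y = 22 * sin(90) = 22
z = 17

(0, 22, 17)


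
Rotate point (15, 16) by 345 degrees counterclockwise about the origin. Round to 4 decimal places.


x' = 15*cos(345) - 16*sin(345) = 18.63
y' = 15*sin(345) + 16*cos(345) = 11.5725

(18.63, 11.5725)


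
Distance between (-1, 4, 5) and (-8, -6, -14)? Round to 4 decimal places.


d = sqrt((-8--1)^2 + (-6-4)^2 + (-14-5)^2) = 22.5832

22.5832


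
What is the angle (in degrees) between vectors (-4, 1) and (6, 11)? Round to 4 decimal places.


dot = -4*6 + 1*11 = -13
|u| = 4.1231, |v| = 12.53
cos(angle) = -0.2516
angle = 104.5742 degrees

104.5742 degrees


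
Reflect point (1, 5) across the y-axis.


Reflection across y-axis: (x, y) -> (-x, y)
(1, 5) -> (-1, 5)

(-1, 5)


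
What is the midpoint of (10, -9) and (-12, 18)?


Midpoint = ((10+-12)/2, (-9+18)/2) = (-1, 4.5)

(-1, 4.5)


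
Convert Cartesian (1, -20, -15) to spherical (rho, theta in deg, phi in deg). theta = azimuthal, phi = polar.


rho = sqrt(1^2 + (-20)^2 + (-15)^2) = 25.02
theta = atan2(-20, 1) = 272.8624 deg
phi = acos(-15/25.02) = 126.8356 deg

rho = 25.02, theta = 272.8624 deg, phi = 126.8356 deg


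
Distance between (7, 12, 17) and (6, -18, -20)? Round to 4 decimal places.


d = sqrt((6-7)^2 + (-18-12)^2 + (-20-17)^2) = 47.6445

47.6445
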